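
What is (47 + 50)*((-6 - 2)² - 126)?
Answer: -6014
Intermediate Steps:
(47 + 50)*((-6 - 2)² - 126) = 97*((-8)² - 126) = 97*(64 - 126) = 97*(-62) = -6014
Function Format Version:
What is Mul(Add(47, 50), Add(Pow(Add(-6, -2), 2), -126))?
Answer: -6014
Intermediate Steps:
Mul(Add(47, 50), Add(Pow(Add(-6, -2), 2), -126)) = Mul(97, Add(Pow(-8, 2), -126)) = Mul(97, Add(64, -126)) = Mul(97, -62) = -6014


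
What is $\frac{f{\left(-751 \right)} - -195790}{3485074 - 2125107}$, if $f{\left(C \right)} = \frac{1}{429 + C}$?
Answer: $\frac{63044379}{437909374} \approx 0.14397$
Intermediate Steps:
$\frac{f{\left(-751 \right)} - -195790}{3485074 - 2125107} = \frac{\frac{1}{429 - 751} - -195790}{3485074 - 2125107} = \frac{\frac{1}{-322} + 195790}{1359967} = \left(- \frac{1}{322} + 195790\right) \frac{1}{1359967} = \frac{63044379}{322} \cdot \frac{1}{1359967} = \frac{63044379}{437909374}$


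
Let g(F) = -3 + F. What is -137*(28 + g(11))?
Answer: -4932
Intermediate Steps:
-137*(28 + g(11)) = -137*(28 + (-3 + 11)) = -137*(28 + 8) = -137*36 = -4932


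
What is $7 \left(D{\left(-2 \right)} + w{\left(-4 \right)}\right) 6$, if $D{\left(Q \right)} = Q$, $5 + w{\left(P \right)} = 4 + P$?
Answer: $-294$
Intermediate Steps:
$w{\left(P \right)} = -1 + P$ ($w{\left(P \right)} = -5 + \left(4 + P\right) = -1 + P$)
$7 \left(D{\left(-2 \right)} + w{\left(-4 \right)}\right) 6 = 7 \left(-2 - 5\right) 6 = 7 \left(-7\right) 6 = \left(-49\right) 6 = -294$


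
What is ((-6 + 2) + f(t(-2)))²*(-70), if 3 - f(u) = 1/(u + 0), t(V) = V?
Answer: -35/2 ≈ -17.500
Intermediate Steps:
f(u) = 3 - 1/u (f(u) = 3 - 1/(u + 0) = 3 - 1/u)
((-6 + 2) + f(t(-2)))²*(-70) = ((-6 + 2) + (3 - 1/(-2)))²*(-70) = (-4 + (3 - 1*(-½)))²*(-70) = (-4 + (3 + ½))²*(-70) = (-4 + 7/2)²*(-70) = (-½)²*(-70) = (¼)*(-70) = -35/2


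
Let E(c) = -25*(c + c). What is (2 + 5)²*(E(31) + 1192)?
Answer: -17542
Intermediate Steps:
E(c) = -50*c
(2 + 5)²*(E(31) + 1192) = (2 + 5)²*(-50*31 + 1192) = 7²*(-1550 + 1192) = 49*(-358) = -17542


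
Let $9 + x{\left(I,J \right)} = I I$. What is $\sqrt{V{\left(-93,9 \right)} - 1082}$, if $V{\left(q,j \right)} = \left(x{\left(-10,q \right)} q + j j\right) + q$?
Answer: $i \sqrt{9557} \approx 97.76 i$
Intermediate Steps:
$x{\left(I,J \right)} = -9 + I^{2}$ ($x{\left(I,J \right)} = -9 + I I = -9 + I^{2}$)
$V{\left(q,j \right)} = j^{2} + 92 q$ ($V{\left(q,j \right)} = \left(\left(-9 + \left(-10\right)^{2}\right) q + j j\right) + q = \left(\left(-9 + 100\right) q + j^{2}\right) + q = \left(91 q + j^{2}\right) + q = \left(j^{2} + 91 q\right) + q = j^{2} + 92 q$)
$\sqrt{V{\left(-93,9 \right)} - 1082} = \sqrt{\left(9^{2} + 92 \left(-93\right)\right) - 1082} = \sqrt{\left(81 - 8556\right) - 1082} = \sqrt{-8475 - 1082} = \sqrt{-9557} = i \sqrt{9557}$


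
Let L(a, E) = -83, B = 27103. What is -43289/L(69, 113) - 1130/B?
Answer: 1173167977/2249549 ≈ 521.51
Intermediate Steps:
-43289/L(69, 113) - 1130/B = -43289/(-83) - 1130/27103 = -43289*(-1/83) - 1130*1/27103 = 43289/83 - 1130/27103 = 1173167977/2249549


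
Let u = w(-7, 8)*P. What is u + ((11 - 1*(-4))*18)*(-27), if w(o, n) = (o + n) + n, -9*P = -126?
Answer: -7164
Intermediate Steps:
P = 14 (P = -⅑*(-126) = 14)
w(o, n) = o + 2*n (w(o, n) = (n + o) + n = o + 2*n)
u = 126 (u = (-7 + 2*8)*14 = (-7 + 16)*14 = 9*14 = 126)
u + ((11 - 1*(-4))*18)*(-27) = 126 + ((11 - 1*(-4))*18)*(-27) = 126 + ((11 + 4)*18)*(-27) = 126 + (15*18)*(-27) = 126 + 270*(-27) = 126 - 7290 = -7164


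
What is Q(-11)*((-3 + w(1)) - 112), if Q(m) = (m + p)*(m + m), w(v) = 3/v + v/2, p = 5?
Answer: -14718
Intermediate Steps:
w(v) = v/2 + 3/v (w(v) = 3/v + v*(½) = 3/v + v/2 = v/2 + 3/v)
Q(m) = 2*m*(5 + m) (Q(m) = (m + 5)*(m + m) = (5 + m)*(2*m) = 2*m*(5 + m))
Q(-11)*((-3 + w(1)) - 112) = (2*(-11)*(5 - 11))*((-3 + ((½)*1 + 3/1)) - 112) = (2*(-11)*(-6))*((-3 + (½ + 3*1)) - 112) = 132*((-3 + (½ + 3)) - 112) = 132*((-3 + 7/2) - 112) = 132*(½ - 112) = 132*(-223/2) = -14718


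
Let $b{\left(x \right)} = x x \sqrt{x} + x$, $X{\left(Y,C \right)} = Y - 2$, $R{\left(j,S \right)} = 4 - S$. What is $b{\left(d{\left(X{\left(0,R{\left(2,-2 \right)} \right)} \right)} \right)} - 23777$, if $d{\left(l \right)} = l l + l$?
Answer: $-23775 + 4 \sqrt{2} \approx -23769.0$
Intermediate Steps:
$X{\left(Y,C \right)} = -2 + Y$ ($X{\left(Y,C \right)} = Y - 2 = -2 + Y$)
$d{\left(l \right)} = l + l^{2}$ ($d{\left(l \right)} = l^{2} + l = l + l^{2}$)
$b{\left(x \right)} = x + x^{\frac{5}{2}}$ ($b{\left(x \right)} = x x^{\frac{3}{2}} + x = x^{\frac{5}{2}} + x = x + x^{\frac{5}{2}}$)
$b{\left(d{\left(X{\left(0,R{\left(2,-2 \right)} \right)} \right)} \right)} - 23777 = \left(\left(-2 + 0\right) \left(1 + \left(-2 + 0\right)\right) + \left(\left(-2 + 0\right) \left(1 + \left(-2 + 0\right)\right)\right)^{\frac{5}{2}}\right) - 23777 = \left(- 2 \left(1 - 2\right) + \left(- 2 \left(1 - 2\right)\right)^{\frac{5}{2}}\right) - 23777 = \left(\left(-2\right) \left(-1\right) + \left(\left(-2\right) \left(-1\right)\right)^{\frac{5}{2}}\right) - 23777 = \left(2 + 2^{\frac{5}{2}}\right) - 23777 = \left(2 + 4 \sqrt{2}\right) - 23777 = -23775 + 4 \sqrt{2}$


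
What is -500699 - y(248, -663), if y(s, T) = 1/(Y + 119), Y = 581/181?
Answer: -11075462061/22120 ≈ -5.0070e+5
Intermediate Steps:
Y = 581/181 (Y = 581*(1/181) = 581/181 ≈ 3.2099)
y(s, T) = 181/22120 (y(s, T) = 1/(581/181 + 119) = 1/(22120/181) = 181/22120)
-500699 - y(248, -663) = -500699 - 1*181/22120 = -500699 - 181/22120 = -11075462061/22120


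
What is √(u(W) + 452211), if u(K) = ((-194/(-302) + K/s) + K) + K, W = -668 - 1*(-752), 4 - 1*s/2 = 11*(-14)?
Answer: 5*√2574965274613/11929 ≈ 672.59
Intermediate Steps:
s = 316 (s = 8 - 22*(-14) = 8 - 2*(-154) = 8 + 308 = 316)
W = 84 (W = -668 + 752 = 84)
u(K) = 97/151 + 633*K/316 (u(K) = ((-194/(-302) + K/316) + K) + K = ((-194*(-1/302) + K*(1/316)) + K) + K = ((97/151 + K/316) + K) + K = (97/151 + 317*K/316) + K = 97/151 + 633*K/316)
√(u(W) + 452211) = √((97/151 + (633/316)*84) + 452211) = √((97/151 + 13293/79) + 452211) = √(2014906/11929 + 452211) = √(5396439925/11929) = 5*√2574965274613/11929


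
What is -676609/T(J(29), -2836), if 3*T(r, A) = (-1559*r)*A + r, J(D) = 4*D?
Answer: -676609/170957900 ≈ -0.0039577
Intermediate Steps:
T(r, A) = r/3 - 1559*A*r/3 (T(r, A) = ((-1559*r)*A + r)/3 = (-1559*A*r + r)/3 = (r - 1559*A*r)/3 = r/3 - 1559*A*r/3)
-676609/T(J(29), -2836) = -676609*3/(116*(1 - 1559*(-2836))) = -676609*3/(116*(1 + 4421324)) = -676609/((⅓)*116*4421325) = -676609/170957900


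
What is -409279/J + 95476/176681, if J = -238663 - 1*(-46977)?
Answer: 90613235535/33867274166 ≈ 2.6755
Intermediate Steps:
J = -191686 (J = -238663 + 46977 = -191686)
-409279/J + 95476/176681 = -409279/(-191686) + 95476/176681 = -409279*(-1/191686) + 95476*(1/176681) = 409279/191686 + 95476/176681 = 90613235535/33867274166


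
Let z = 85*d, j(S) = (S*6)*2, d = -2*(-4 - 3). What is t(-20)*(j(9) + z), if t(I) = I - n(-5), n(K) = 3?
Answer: -29854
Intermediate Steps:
d = 14 (d = -2*(-7) = 14)
j(S) = 12*S (j(S) = (6*S)*2 = 12*S)
t(I) = -3 + I (t(I) = I - 1*3 = I - 3 = -3 + I)
z = 1190 (z = 85*14 = 1190)
t(-20)*(j(9) + z) = (-3 - 20)*(12*9 + 1190) = -23*(108 + 1190) = -23*1298 = -29854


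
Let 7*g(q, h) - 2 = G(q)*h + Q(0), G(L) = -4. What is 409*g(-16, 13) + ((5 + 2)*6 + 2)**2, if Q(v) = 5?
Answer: -4853/7 ≈ -693.29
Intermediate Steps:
g(q, h) = 1 - 4*h/7 (g(q, h) = 2/7 + (-4*h + 5)/7 = 2/7 + (5 - 4*h)/7 = 2/7 + (5/7 - 4*h/7) = 1 - 4*h/7)
409*g(-16, 13) + ((5 + 2)*6 + 2)**2 = 409*(1 - 4/7*13) + ((5 + 2)*6 + 2)**2 = 409*(1 - 52/7) + (7*6 + 2)**2 = 409*(-45/7) + (42 + 2)**2 = -18405/7 + 44**2 = -18405/7 + 1936 = -4853/7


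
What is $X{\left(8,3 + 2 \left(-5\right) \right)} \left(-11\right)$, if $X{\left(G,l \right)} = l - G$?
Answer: $165$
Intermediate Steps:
$X{\left(8,3 + 2 \left(-5\right) \right)} \left(-11\right) = \left(\left(3 + 2 \left(-5\right)\right) - 8\right) \left(-11\right) = \left(\left(3 - 10\right) - 8\right) \left(-11\right) = \left(-7 - 8\right) \left(-11\right) = \left(-15\right) \left(-11\right) = 165$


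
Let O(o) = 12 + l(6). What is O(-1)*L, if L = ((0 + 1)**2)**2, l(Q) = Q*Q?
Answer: 48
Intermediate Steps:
l(Q) = Q**2
O(o) = 48 (O(o) = 12 + 6**2 = 12 + 36 = 48)
L = 1 (L = (1**2)**2 = 1**2 = 1)
O(-1)*L = 48*1 = 48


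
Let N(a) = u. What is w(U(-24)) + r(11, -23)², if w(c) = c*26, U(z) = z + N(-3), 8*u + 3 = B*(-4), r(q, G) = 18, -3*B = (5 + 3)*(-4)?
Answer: -5381/12 ≈ -448.42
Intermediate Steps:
B = 32/3 (B = -(5 + 3)*(-4)/3 = -8*(-4)/3 = -⅓*(-32) = 32/3 ≈ 10.667)
u = -137/24 (u = -3/8 + ((32/3)*(-4))/8 = -3/8 + (⅛)*(-128/3) = -3/8 - 16/3 = -137/24 ≈ -5.7083)
N(a) = -137/24
U(z) = -137/24 + z (U(z) = z - 137/24 = -137/24 + z)
w(c) = 26*c
w(U(-24)) + r(11, -23)² = 26*(-137/24 - 24) + 18² = 26*(-713/24) + 324 = -9269/12 + 324 = -5381/12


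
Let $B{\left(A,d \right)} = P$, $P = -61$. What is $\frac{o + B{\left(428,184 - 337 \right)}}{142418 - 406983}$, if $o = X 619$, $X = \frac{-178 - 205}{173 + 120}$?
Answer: $\frac{50990}{15503509} \approx 0.0032889$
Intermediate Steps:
$X = - \frac{383}{293} \approx -1.3072$
$B{\left(A,d \right)} = -61$
$o = - \frac{237077}{293}$ ($o = \left(- \frac{383}{293}\right) 619 = - \frac{237077}{293} \approx -809.14$)
$\frac{o + B{\left(428,184 - 337 \right)}}{142418 - 406983} = \frac{- \frac{237077}{293} - 61}{142418 - 406983} = - \frac{254950}{293 \left(-264565\right)} = \left(- \frac{254950}{293}\right) \left(- \frac{1}{264565}\right) = \frac{50990}{15503509}$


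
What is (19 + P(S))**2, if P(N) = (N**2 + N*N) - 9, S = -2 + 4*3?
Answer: 44100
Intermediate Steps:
S = 10 (S = -2 + 12 = 10)
P(N) = -9 + 2*N**2 (P(N) = (N**2 + N**2) - 9 = 2*N**2 - 9 = -9 + 2*N**2)
(19 + P(S))**2 = (19 + (-9 + 2*10**2))**2 = (19 + (-9 + 2*100))**2 = (19 + (-9 + 200))**2 = (19 + 191)**2 = 210**2 = 44100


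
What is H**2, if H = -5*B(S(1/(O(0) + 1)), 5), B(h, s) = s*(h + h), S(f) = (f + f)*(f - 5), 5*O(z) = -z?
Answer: 160000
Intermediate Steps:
O(z) = -z/5 (O(z) = (-z)/5 = -z/5)
S(f) = 2*f*(-5 + f) (S(f) = (2*f)*(-5 + f) = 2*f*(-5 + f))
B(h, s) = 2*h*s (B(h, s) = s*(2*h) = 2*h*s)
H = 400 (H = -10*2*(-5 + 1/(-1/5*0 + 1))/(-1/5*0 + 1)*5 = -10*2*(-5 + 1/(0 + 1))/(0 + 1)*5 = -10*2*(-5 + 1/1)/1*5 = -10*2*1*(-5 + 1)*5 = -10*2*1*(-4)*5 = -10*(-8)*5 = -5*(-80) = 400)
H**2 = 400**2 = 160000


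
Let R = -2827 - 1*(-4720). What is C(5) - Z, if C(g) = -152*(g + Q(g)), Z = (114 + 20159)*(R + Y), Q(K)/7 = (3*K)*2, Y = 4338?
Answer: -126353743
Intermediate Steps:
R = 1893 (R = -2827 + 4720 = 1893)
Q(K) = 42*K (Q(K) = 7*((3*K)*2) = 7*(6*K) = 42*K)
Z = 126321063 (Z = (114 + 20159)*(1893 + 4338) = 20273*6231 = 126321063)
C(g) = -6536*g (C(g) = -152*(g + 42*g) = -6536*g)
C(5) - Z = -6536*5 - 1*126321063 = -32680 - 126321063 = -126353743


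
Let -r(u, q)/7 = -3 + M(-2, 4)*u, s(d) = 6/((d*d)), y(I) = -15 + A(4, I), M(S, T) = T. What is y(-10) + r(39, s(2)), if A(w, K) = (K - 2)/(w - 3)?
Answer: -1098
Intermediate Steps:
A(w, K) = (-2 + K)/(-3 + w)
y(I) = -17 + I (y(I) = -15 + (-2 + I)/(-3 + 4) = -15 + (-2 + I)/1 = -15 + 1*(-2 + I) = -15 + (-2 + I) = -17 + I)
s(d) = 6/d**2 (s(d) = 6/(d**2) = 6/d**2)
r(u, q) = 21 - 28*u (r(u, q) = -7*(-3 + 4*u) = 21 - 28*u)
y(-10) + r(39, s(2)) = (-17 - 10) + (21 - 28*39) = -27 + (21 - 1092) = -27 - 1071 = -1098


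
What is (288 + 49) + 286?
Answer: 623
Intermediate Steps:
(288 + 49) + 286 = 337 + 286 = 623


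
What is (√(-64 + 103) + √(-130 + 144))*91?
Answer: 91*√14 + 91*√39 ≈ 908.79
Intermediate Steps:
(√(-64 + 103) + √(-130 + 144))*91 = (√39 + √14)*91 = (√14 + √39)*91 = 91*√14 + 91*√39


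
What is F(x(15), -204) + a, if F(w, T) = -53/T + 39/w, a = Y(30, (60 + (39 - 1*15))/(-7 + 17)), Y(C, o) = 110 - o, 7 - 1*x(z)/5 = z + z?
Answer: 476335/4692 ≈ 101.52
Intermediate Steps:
x(z) = 35 - 10*z (x(z) = 35 - 5*(z + z) = 35 - 10*z)
a = 508/5 (a = 110 - (60 + (39 - 1*15))/(-7 + 17) = 110 - (60 + (39 - 15))/10 = 110 - (60 + 24)/10 = 110 - 84/10 = 110 - 1*42/5 = 110 - 42/5 = 508/5 ≈ 101.60)
F(x(15), -204) + a = (-53/(-204) + 39/(35 - 10*15)) + 508/5 = (-53*(-1/204) + 39/(35 - 150)) + 508/5 = (53/204 + 39/(-115)) + 508/5 = (53/204 + 39*(-1/115)) + 508/5 = (53/204 - 39/115) + 508/5 = -1861/23460 + 508/5 = 476335/4692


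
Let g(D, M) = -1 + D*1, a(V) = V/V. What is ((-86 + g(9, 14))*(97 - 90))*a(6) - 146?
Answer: -692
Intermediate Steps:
a(V) = 1
g(D, M) = -1 + D
((-86 + g(9, 14))*(97 - 90))*a(6) - 146 = ((-86 + (-1 + 9))*(97 - 90))*1 - 146 = ((-86 + 8)*7)*1 - 146 = -78*7*1 - 146 = -546*1 - 146 = -546 - 146 = -692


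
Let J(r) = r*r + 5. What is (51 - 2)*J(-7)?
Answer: 2646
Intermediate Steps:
J(r) = 5 + r² (J(r) = r² + 5 = 5 + r²)
(51 - 2)*J(-7) = (51 - 2)*(5 + (-7)²) = 49*(5 + 49) = 49*54 = 2646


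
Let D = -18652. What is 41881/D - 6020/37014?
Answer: -831234187/345192564 ≈ -2.4080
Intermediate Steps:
41881/D - 6020/37014 = 41881/(-18652) - 6020/37014 = 41881*(-1/18652) - 6020*1/37014 = -41881/18652 - 3010/18507 = -831234187/345192564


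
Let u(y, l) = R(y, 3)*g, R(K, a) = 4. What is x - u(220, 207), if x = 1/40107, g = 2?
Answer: -320855/40107 ≈ -8.0000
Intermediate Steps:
u(y, l) = 8 (u(y, l) = 4*2 = 8)
x = 1/40107 ≈ 2.4933e-5
x - u(220, 207) = 1/40107 - 1*8 = 1/40107 - 8 = -320855/40107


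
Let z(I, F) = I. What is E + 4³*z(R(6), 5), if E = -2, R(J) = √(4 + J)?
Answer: -2 + 64*√10 ≈ 200.39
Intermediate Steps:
E + 4³*z(R(6), 5) = -2 + 4³*√(4 + 6) = -2 + 64*√10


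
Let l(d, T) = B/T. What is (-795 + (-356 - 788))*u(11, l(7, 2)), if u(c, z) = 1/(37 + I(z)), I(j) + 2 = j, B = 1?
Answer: -3878/71 ≈ -54.620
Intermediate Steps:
I(j) = -2 + j
l(d, T) = 1/T
u(c, z) = 1/(35 + z) (u(c, z) = 1/(37 + (-2 + z)) = 1/(35 + z))
(-795 + (-356 - 788))*u(11, l(7, 2)) = (-795 + (-356 - 788))/(35 + 1/2) = (-795 - 1144)/(35 + 1/2) = -1939/71/2 = -1939*2/71 = -3878/71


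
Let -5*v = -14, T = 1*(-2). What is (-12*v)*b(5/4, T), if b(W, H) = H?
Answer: 336/5 ≈ 67.200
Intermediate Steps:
T = -2
v = 14/5 (v = -⅕*(-14) = 14/5 ≈ 2.8000)
(-12*v)*b(5/4, T) = -12*14/5*(-2) = -168/5*(-2) = 336/5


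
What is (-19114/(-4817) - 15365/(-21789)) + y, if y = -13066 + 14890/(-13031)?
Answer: -17865574158031087/1367702655003 ≈ -13062.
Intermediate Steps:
y = -170277936/13031 (y = -13066 + 14890*(-1/13031) = -13066 - 14890/13031 = -170277936/13031 ≈ -13067.)
(-19114/(-4817) - 15365/(-21789)) + y = (-19114/(-4817) - 15365/(-21789)) - 170277936/13031 = (-19114*(-1/4817) - 15365*(-1/21789)) - 170277936/13031 = (19114/4817 + 15365/21789) - 170277936/13031 = 490488151/104957613 - 170277936/13031 = -17865574158031087/1367702655003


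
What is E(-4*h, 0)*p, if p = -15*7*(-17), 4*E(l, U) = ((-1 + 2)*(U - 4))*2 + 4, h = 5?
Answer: -1785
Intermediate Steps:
E(l, U) = -1 + U/2 (E(l, U) = (((-1 + 2)*(U - 4))*2 + 4)/4 = ((1*(-4 + U))*2 + 4)/4 = ((-4 + U)*2 + 4)/4 = ((-8 + 2*U) + 4)/4 = (-4 + 2*U)/4 = -1 + U/2)
p = 1785 (p = -105*(-17) = 1785)
E(-4*h, 0)*p = (-1 + (½)*0)*1785 = (-1 + 0)*1785 = -1*1785 = -1785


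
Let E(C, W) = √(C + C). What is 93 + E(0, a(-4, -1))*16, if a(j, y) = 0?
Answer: 93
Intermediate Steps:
E(C, W) = √2*√C (E(C, W) = √(2*C) = √2*√C)
93 + E(0, a(-4, -1))*16 = 93 + (√2*√0)*16 = 93 + (√2*0)*16 = 93 + 0*16 = 93 + 0 = 93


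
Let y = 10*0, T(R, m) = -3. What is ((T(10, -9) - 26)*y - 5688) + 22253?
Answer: 16565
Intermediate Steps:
y = 0
((T(10, -9) - 26)*y - 5688) + 22253 = ((-3 - 26)*0 - 5688) + 22253 = (-29*0 - 5688) + 22253 = (0 - 5688) + 22253 = -5688 + 22253 = 16565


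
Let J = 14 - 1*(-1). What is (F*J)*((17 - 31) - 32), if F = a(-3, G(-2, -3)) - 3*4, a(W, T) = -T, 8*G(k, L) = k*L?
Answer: 17595/2 ≈ 8797.5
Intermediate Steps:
G(k, L) = L*k/8 (G(k, L) = (k*L)/8 = (L*k)/8 = L*k/8)
J = 15 (J = 14 + 1 = 15)
F = -51/4 (F = -(-3)*(-2)/8 - 3*4 = -1*¾ - 12 = -¾ - 12 = -51/4 ≈ -12.750)
(F*J)*((17 - 31) - 32) = (-51/4*15)*((17 - 31) - 32) = -765*(-14 - 32)/4 = -765/4*(-46) = 17595/2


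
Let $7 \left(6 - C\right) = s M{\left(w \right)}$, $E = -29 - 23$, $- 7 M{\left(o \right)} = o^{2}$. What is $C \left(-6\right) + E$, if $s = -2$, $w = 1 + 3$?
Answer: $- \frac{4120}{49} \approx -84.082$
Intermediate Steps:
$w = 4$
$M{\left(o \right)} = - \frac{o^{2}}{7}$
$E = -52$
$C = \frac{262}{49}$ ($C = 6 - \frac{\left(-2\right) \left(- \frac{4^{2}}{7}\right)}{7} = 6 - \frac{\left(-2\right) \left(\left(- \frac{1}{7}\right) 16\right)}{7} = 6 - \frac{\left(-2\right) \left(- \frac{16}{7}\right)}{7} = 6 - \frac{32}{49} = \frac{262}{49} \approx 5.3469$)
$C \left(-6\right) + E = \frac{262}{49} \left(-6\right) - 52 = - \frac{1572}{49} - 52 = - \frac{4120}{49}$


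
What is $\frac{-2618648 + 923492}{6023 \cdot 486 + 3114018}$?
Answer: $- \frac{141263}{503433} \approx -0.2806$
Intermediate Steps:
$\frac{-2618648 + 923492}{6023 \cdot 486 + 3114018} = - \frac{1695156}{2927178 + 3114018} = - \frac{1695156}{6041196} = \left(-1695156\right) \frac{1}{6041196} = - \frac{141263}{503433}$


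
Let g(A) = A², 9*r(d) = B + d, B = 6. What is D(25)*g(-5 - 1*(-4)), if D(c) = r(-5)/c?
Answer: 1/225 ≈ 0.0044444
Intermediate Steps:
r(d) = ⅔ + d/9 (r(d) = (6 + d)/9 = ⅔ + d/9)
D(c) = 1/(9*c) (D(c) = (⅔ + (⅑)*(-5))/c = (⅔ - 5/9)/c = 1/(9*c))
D(25)*g(-5 - 1*(-4)) = ((⅑)/25)*(-5 - 1*(-4))² = ((⅑)*(1/25))*(-5 + 4)² = (1/225)*(-1)² = (1/225)*1 = 1/225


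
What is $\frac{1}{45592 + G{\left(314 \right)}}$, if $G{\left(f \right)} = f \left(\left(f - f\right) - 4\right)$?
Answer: $\frac{1}{44336} \approx 2.2555 \cdot 10^{-5}$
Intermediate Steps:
$G{\left(f \right)} = - 4 f$ ($G{\left(f \right)} = f \left(0 - 4\right) = f \left(-4\right) = - 4 f$)
$\frac{1}{45592 + G{\left(314 \right)}} = \frac{1}{45592 - 1256} = \frac{1}{44336}$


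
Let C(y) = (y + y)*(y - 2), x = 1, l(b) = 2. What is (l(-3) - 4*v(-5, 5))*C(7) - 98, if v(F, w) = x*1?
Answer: -238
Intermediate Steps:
v(F, w) = 1 (v(F, w) = 1*1 = 1)
C(y) = 2*y*(-2 + y) (C(y) = (2*y)*(-2 + y) = 2*y*(-2 + y))
(l(-3) - 4*v(-5, 5))*C(7) - 98 = (2 - 4*1)*(2*7*(-2 + 7)) - 98 = (2 - 4)*(2*7*5) - 98 = -2*70 - 98 = -140 - 98 = -238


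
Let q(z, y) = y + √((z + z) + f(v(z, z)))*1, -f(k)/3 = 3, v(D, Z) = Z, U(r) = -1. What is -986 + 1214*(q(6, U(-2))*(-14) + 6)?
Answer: 23294 - 16996*√3 ≈ -6143.9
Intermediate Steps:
f(k) = -9 (f(k) = -3*3 = -9)
q(z, y) = y + √(-9 + 2*z) (q(z, y) = y + √((z + z) - 9)*1 = y + √(2*z - 9)*1 = y + √(-9 + 2*z)*1 = y + √(-9 + 2*z))
-986 + 1214*(q(6, U(-2))*(-14) + 6) = -986 + 1214*((-1 + √(-9 + 2*6))*(-14) + 6) = -986 + 1214*((-1 + √(-9 + 12))*(-14) + 6) = -986 + 1214*((-1 + √3)*(-14) + 6) = -986 + 1214*((14 - 14*√3) + 6) = -986 + 1214*(20 - 14*√3) = -986 + (24280 - 16996*√3) = 23294 - 16996*√3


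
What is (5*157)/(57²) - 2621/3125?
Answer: -6062504/10153125 ≈ -0.59711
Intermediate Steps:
(5*157)/(57²) - 2621/3125 = 785/3249 - 2621*1/3125 = 785*(1/3249) - 2621/3125 = 785/3249 - 2621/3125 = -6062504/10153125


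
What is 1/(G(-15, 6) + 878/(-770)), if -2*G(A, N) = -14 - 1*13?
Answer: 770/9517 ≈ 0.080908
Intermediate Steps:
G(A, N) = 27/2 (G(A, N) = -(-14 - 1*13)/2 = -(-14 - 13)/2 = -1/2*(-27) = 27/2)
1/(G(-15, 6) + 878/(-770)) = 1/(27/2 + 878/(-770)) = 1/(27/2 + 878*(-1/770)) = 1/(27/2 - 439/385) = 1/(9517/770) = 770/9517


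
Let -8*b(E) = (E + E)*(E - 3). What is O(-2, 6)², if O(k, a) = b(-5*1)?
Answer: 100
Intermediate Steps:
b(E) = -E*(-3 + E)/4 (b(E) = -(E + E)*(E - 3)/8 = -2*E*(-3 + E)/8 = -E*(-3 + E)/4)
O(k, a) = -10 (O(k, a) = (-5*1)*(3 - (-5))/4 = (¼)*(-5)*(3 - 1*(-5)) = (¼)*(-5)*(3 + 5) = (¼)*(-5)*8 = -10)
O(-2, 6)² = (-10)² = 100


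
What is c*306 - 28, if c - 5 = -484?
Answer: -146602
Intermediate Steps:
c = -479 (c = 5 - 484 = -479)
c*306 - 28 = -479*306 - 28 = -146574 - 28 = -146602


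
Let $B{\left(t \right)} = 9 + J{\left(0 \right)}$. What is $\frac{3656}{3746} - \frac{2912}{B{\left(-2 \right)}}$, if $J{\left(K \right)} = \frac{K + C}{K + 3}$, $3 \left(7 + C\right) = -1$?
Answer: $- \frac{48979732}{110507} \approx -443.23$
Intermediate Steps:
$C = - \frac{22}{3}$ ($C = -7 + \frac{1}{3} \left(-1\right) = -7 - \frac{1}{3} = - \frac{22}{3} \approx -7.3333$)
$J{\left(K \right)} = \frac{- \frac{22}{3} + K}{3 + K}$ ($J{\left(K \right)} = \frac{K - \frac{22}{3}}{K + 3} = \frac{- \frac{22}{3} + K}{3 + K}$)
$B{\left(t \right)} = \frac{59}{9}$ ($B{\left(t \right)} = 9 + \frac{- \frac{22}{3} + 0}{3 + 0} = 9 + \frac{1}{3} \left(- \frac{22}{3}\right) = 9 - \frac{22}{9} = \frac{59}{9}$)
$\frac{3656}{3746} - \frac{2912}{B{\left(-2 \right)}} = \frac{3656}{3746} - \frac{2912}{\frac{59}{9}} = 3656 \cdot \frac{1}{3746} - \frac{26208}{59} = \frac{1828}{1873} - \frac{26208}{59} = - \frac{48979732}{110507}$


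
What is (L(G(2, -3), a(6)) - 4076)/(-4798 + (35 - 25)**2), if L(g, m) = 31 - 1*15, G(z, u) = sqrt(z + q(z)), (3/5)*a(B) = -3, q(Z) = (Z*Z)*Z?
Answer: 70/81 ≈ 0.86420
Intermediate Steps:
q(Z) = Z**3 (q(Z) = Z**2*Z = Z**3)
a(B) = -5 (a(B) = (5/3)*(-3) = -5)
G(z, u) = sqrt(z + z**3)
L(g, m) = 16 (L(g, m) = 31 - 15 = 16)
(L(G(2, -3), a(6)) - 4076)/(-4798 + (35 - 25)**2) = (16 - 4076)/(-4798 + (35 - 25)**2) = -4060/(-4798 + 10**2) = -4060/(-4798 + 100) = -4060/(-4698) = -4060*(-1/4698) = 70/81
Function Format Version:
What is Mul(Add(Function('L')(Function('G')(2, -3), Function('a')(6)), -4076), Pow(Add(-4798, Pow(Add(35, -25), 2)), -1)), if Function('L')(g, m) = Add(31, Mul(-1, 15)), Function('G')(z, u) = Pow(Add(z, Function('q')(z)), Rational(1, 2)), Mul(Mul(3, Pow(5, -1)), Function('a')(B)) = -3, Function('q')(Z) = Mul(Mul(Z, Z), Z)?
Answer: Rational(70, 81) ≈ 0.86420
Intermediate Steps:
Function('q')(Z) = Pow(Z, 3) (Function('q')(Z) = Mul(Pow(Z, 2), Z) = Pow(Z, 3))
Function('a')(B) = -5 (Function('a')(B) = Mul(Rational(5, 3), -3) = -5)
Function('G')(z, u) = Pow(Add(z, Pow(z, 3)), Rational(1, 2))
Function('L')(g, m) = 16 (Function('L')(g, m) = Add(31, -15) = 16)
Mul(Add(Function('L')(Function('G')(2, -3), Function('a')(6)), -4076), Pow(Add(-4798, Pow(Add(35, -25), 2)), -1)) = Mul(Add(16, -4076), Pow(Add(-4798, Pow(Add(35, -25), 2)), -1)) = Mul(-4060, Pow(Add(-4798, Pow(10, 2)), -1)) = Mul(-4060, Pow(Add(-4798, 100), -1)) = Mul(-4060, Pow(-4698, -1)) = Mul(-4060, Rational(-1, 4698)) = Rational(70, 81)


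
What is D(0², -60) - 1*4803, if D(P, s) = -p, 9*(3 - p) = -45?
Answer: -4811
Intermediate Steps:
p = 8 (p = 3 - ⅑*(-45) = 3 + 5 = 8)
D(P, s) = -8 (D(P, s) = -1*8 = -8)
D(0², -60) - 1*4803 = -8 - 1*4803 = -8 - 4803 = -4811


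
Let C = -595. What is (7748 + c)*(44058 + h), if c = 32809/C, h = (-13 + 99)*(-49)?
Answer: 26053712692/85 ≈ 3.0651e+8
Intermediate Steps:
h = -4214 (h = 86*(-49) = -4214)
c = -4687/85 (c = 32809/(-595) = 32809*(-1/595) = -4687/85 ≈ -55.141)
(7748 + c)*(44058 + h) = (7748 - 4687/85)*(44058 - 4214) = (653893/85)*39844 = 26053712692/85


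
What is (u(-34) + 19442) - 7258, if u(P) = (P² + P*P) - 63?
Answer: 14433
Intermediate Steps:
u(P) = -63 + 2*P² (u(P) = (P² + P²) - 63 = 2*P² - 63 = -63 + 2*P²)
(u(-34) + 19442) - 7258 = ((-63 + 2*(-34)²) + 19442) - 7258 = ((-63 + 2*1156) + 19442) - 7258 = ((-63 + 2312) + 19442) - 7258 = (2249 + 19442) - 7258 = 21691 - 7258 = 14433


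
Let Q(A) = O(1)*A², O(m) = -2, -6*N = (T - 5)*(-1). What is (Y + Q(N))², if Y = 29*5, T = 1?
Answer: 1682209/81 ≈ 20768.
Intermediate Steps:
N = -⅔ (N = -(1 - 5)*(-1)/6 = -(-2)*(-1)/3 = -⅙*4 = -⅔ ≈ -0.66667)
Q(A) = -2*A²
Y = 145
(Y + Q(N))² = (145 - 2*(-⅔)²)² = (145 - 2*4/9)² = (145 - 8/9)² = (1297/9)² = 1682209/81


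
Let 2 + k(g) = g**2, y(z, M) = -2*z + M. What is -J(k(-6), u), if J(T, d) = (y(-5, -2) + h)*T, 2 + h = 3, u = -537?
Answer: -306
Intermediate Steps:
h = 1 (h = -2 + 3 = 1)
y(z, M) = M - 2*z
k(g) = -2 + g**2
J(T, d) = 9*T (J(T, d) = ((-2 - 2*(-5)) + 1)*T = ((-2 + 10) + 1)*T = (8 + 1)*T = 9*T)
-J(k(-6), u) = -9*(-2 + (-6)**2) = -9*(-2 + 36) = -9*34 = -1*306 = -306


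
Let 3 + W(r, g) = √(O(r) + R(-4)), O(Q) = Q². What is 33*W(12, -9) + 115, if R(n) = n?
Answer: 16 + 66*√35 ≈ 406.46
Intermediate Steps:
W(r, g) = -3 + √(-4 + r²) (W(r, g) = -3 + √(r² - 4) = -3 + √(-4 + r²))
33*W(12, -9) + 115 = 33*(-3 + √(-4 + 12²)) + 115 = 33*(-3 + √(-4 + 144)) + 115 = 33*(-3 + √140) + 115 = 33*(-3 + 2*√35) + 115 = (-99 + 66*√35) + 115 = 16 + 66*√35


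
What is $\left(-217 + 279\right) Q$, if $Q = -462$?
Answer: $-28644$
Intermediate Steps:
$\left(-217 + 279\right) Q = \left(-217 + 279\right) \left(-462\right) = 62 \left(-462\right) = -28644$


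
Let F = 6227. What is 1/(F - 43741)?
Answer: -1/37514 ≈ -2.6657e-5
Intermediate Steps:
1/(F - 43741) = 1/(6227 - 43741) = 1/(-37514) = -1/37514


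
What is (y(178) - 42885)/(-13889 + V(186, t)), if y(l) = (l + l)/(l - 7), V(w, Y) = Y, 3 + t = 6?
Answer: 7332979/2374506 ≈ 3.0882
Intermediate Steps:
t = 3 (t = -3 + 6 = 3)
y(l) = 2*l/(-7 + l) (y(l) = (2*l)/(-7 + l) = 2*l/(-7 + l))
(y(178) - 42885)/(-13889 + V(186, t)) = (2*178/(-7 + 178) - 42885)/(-13889 + 3) = (2*178/171 - 42885)/(-13886) = (2*178*(1/171) - 42885)*(-1/13886) = (356/171 - 42885)*(-1/13886) = -7332979/171*(-1/13886) = 7332979/2374506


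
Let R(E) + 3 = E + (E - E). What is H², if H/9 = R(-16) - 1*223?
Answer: 4743684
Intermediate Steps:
R(E) = -3 + E (R(E) = -3 + (E + (E - E)) = -3 + (E + 0) = -3 + E)
H = -2178 (H = 9*((-3 - 16) - 1*223) = 9*(-19 - 223) = 9*(-242) = -2178)
H² = (-2178)² = 4743684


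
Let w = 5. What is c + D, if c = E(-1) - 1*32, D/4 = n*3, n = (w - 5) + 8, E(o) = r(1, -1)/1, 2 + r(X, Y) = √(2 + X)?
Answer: 62 + √3 ≈ 63.732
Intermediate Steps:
r(X, Y) = -2 + √(2 + X)
E(o) = -2 + √3 (E(o) = (-2 + √(2 + 1))/1 = (-2 + √3)*1 = -2 + √3)
n = 8 (n = (5 - 5) + 8 = 0 + 8 = 8)
D = 96 (D = 4*(8*3) = 4*24 = 96)
c = -34 + √3 (c = (-2 + √3) - 1*32 = (-2 + √3) - 32 = -34 + √3 ≈ -32.268)
c + D = (-34 + √3) + 96 = 62 + √3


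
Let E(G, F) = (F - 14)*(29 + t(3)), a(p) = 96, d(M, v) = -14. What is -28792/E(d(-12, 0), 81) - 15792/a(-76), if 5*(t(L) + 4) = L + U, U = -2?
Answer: -1532669/8442 ≈ -181.55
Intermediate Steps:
t(L) = -22/5 + L/5 (t(L) = -4 + (L - 2)/5 = -4 + (-2 + L)/5 = -4 + (-⅖ + L/5) = -22/5 + L/5)
E(G, F) = -1764/5 + 126*F/5 (E(G, F) = (F - 14)*(29 + (-22/5 + (⅕)*3)) = (-14 + F)*(29 + (-22/5 + ⅗)) = (-14 + F)*(29 - 19/5) = (-14 + F)*(126/5) = -1764/5 + 126*F/5)
-28792/E(d(-12, 0), 81) - 15792/a(-76) = -28792/(-1764/5 + (126/5)*81) - 15792/96 = -28792/(-1764/5 + 10206/5) - 15792*1/96 = -28792/8442/5 - 329/2 = -28792*5/8442 - 329/2 = -71980/4221 - 329/2 = -1532669/8442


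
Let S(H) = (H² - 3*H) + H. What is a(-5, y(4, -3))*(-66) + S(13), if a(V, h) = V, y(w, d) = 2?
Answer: 473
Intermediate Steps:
S(H) = H² - 2*H
a(-5, y(4, -3))*(-66) + S(13) = -5*(-66) + 13*(-2 + 13) = 330 + 13*11 = 330 + 143 = 473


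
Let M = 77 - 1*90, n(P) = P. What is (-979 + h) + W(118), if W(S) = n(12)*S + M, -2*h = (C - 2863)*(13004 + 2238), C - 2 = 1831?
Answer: 7850054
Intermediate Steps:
C = 1833 (C = 2 + 1831 = 1833)
h = 7849630 (h = -(1833 - 2863)*(13004 + 2238)/2 = -(-515)*15242 = -½*(-15699260) = 7849630)
M = -13 (M = 77 - 90 = -13)
W(S) = -13 + 12*S (W(S) = 12*S - 13 = -13 + 12*S)
(-979 + h) + W(118) = (-979 + 7849630) + (-13 + 12*118) = 7848651 + (-13 + 1416) = 7848651 + 1403 = 7850054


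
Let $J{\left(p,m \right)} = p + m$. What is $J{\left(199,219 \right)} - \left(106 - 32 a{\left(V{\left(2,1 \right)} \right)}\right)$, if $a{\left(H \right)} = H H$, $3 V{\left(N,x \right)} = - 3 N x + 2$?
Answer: $\frac{3320}{9} \approx 368.89$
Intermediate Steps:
$V{\left(N,x \right)} = \frac{2}{3} - N x$ ($V{\left(N,x \right)} = \frac{- 3 N x + 2}{3} = \frac{2 - 3 N x}{3} = \frac{2}{3} - N x$)
$a{\left(H \right)} = H^{2}$
$J{\left(p,m \right)} = m + p$
$J{\left(199,219 \right)} - \left(106 - 32 a{\left(V{\left(2,1 \right)} \right)}\right) = \left(219 + 199\right) - \left(106 - 32 \left(\frac{2}{3} - 2 \cdot 1\right)^{2}\right) = 418 - \left(106 - 32 \left(\frac{2}{3} - 2\right)^{2}\right) = 418 - \left(106 - 32 \left(- \frac{4}{3}\right)^{2}\right) = 418 - \left(106 - \frac{512}{9}\right) = 418 - \frac{442}{9} = \frac{3320}{9}$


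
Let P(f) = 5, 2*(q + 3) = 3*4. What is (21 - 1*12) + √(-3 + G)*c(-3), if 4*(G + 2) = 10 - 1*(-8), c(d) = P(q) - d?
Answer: 9 + 4*I*√2 ≈ 9.0 + 5.6569*I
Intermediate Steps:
q = 3 (q = -3 + (3*4)/2 = -3 + (½)*12 = -3 + 6 = 3)
c(d) = 5 - d
G = 5/2 (G = -2 + (10 - 1*(-8))/4 = -2 + (10 + 8)/4 = -2 + (¼)*18 = -2 + 9/2 = 5/2 ≈ 2.5000)
(21 - 1*12) + √(-3 + G)*c(-3) = (21 - 1*12) + √(-3 + 5/2)*(5 - 1*(-3)) = (21 - 12) + √(-½)*(5 + 3) = 9 + (I*√2/2)*8 = 9 + 4*I*√2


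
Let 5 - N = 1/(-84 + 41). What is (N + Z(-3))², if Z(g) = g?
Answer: 7569/1849 ≈ 4.0936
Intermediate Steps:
N = 216/43 (N = 5 - 1/(-84 + 41) = 5 - 1/(-43) = 5 - 1*(-1/43) = 5 + 1/43 = 216/43 ≈ 5.0233)
(N + Z(-3))² = (216/43 - 3)² = (87/43)² = 7569/1849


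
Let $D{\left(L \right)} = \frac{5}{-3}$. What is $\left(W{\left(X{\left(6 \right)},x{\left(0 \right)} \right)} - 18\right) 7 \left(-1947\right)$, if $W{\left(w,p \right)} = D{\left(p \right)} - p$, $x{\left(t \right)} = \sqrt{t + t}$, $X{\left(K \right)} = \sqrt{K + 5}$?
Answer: $268037$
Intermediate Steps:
$D{\left(L \right)} = - \frac{5}{3}$ ($D{\left(L \right)} = 5 \left(- \frac{1}{3}\right) = - \frac{5}{3}$)
$X{\left(K \right)} = \sqrt{5 + K}$
$x{\left(t \right)} = \sqrt{2} \sqrt{t}$ ($x{\left(t \right)} = \sqrt{2 t} = \sqrt{2} \sqrt{t}$)
$W{\left(w,p \right)} = - \frac{5}{3} - p$
$\left(W{\left(X{\left(6 \right)},x{\left(0 \right)} \right)} - 18\right) 7 \left(-1947\right) = \left(\left(- \frac{5}{3} - \sqrt{2} \sqrt{0}\right) - 18\right) 7 \left(-1947\right) = \left(\left(- \frac{5}{3} - \sqrt{2} \cdot 0\right) - 18\right) 7 \left(-1947\right) = \left(\left(- \frac{5}{3} - 0\right) - 18\right) 7 \left(-1947\right) = \left(\left(- \frac{5}{3} + 0\right) - 18\right) 7 \left(-1947\right) = \left(- \frac{5}{3} - 18\right) 7 \left(-1947\right) = \left(- \frac{59}{3}\right) 7 \left(-1947\right) = \left(- \frac{413}{3}\right) \left(-1947\right) = 268037$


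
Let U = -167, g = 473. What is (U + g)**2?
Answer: 93636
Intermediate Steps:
(U + g)**2 = (-167 + 473)**2 = 306**2 = 93636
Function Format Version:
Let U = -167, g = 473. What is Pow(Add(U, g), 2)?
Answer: 93636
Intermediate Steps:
Pow(Add(U, g), 2) = Pow(Add(-167, 473), 2) = Pow(306, 2) = 93636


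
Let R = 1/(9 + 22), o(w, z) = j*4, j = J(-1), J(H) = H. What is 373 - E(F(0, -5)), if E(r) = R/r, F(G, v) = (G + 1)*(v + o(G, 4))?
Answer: 104068/279 ≈ 373.00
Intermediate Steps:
j = -1
o(w, z) = -4 (o(w, z) = -1*4 = -4)
R = 1/31 ≈ 0.032258
F(G, v) = (1 + G)*(-4 + v) (F(G, v) = (G + 1)*(v - 4) = (1 + G)*(-4 + v))
E(r) = 1/(31*r)
373 - E(F(0, -5)) = 373 - 1/(31*(-4 - 5 - 4*0 + 0*(-5))) = 373 - 1/(31*(-4 - 5 + 0 + 0)) = 373 - 1/(31*(-9)) = 373 - (-1)/(31*9) = 373 - 1*(-1/279) = 373 + 1/279 = 104068/279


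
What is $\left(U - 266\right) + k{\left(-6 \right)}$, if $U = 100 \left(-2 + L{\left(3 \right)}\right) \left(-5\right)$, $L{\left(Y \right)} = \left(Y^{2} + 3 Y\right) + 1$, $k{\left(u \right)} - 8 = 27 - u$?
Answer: $-8725$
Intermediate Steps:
$k{\left(u \right)} = 35 - u$ ($k{\left(u \right)} = 8 - \left(-27 + u\right) = 35 - u$)
$L{\left(Y \right)} = 1 + Y^{2} + 3 Y$
$U = -8500$ ($U = 100 \left(-2 + \left(1 + 3^{2} + 3 \cdot 3\right)\right) \left(-5\right) = 100 \left(-2 + \left(1 + 9 + 9\right)\right) \left(-5\right) = 100 \left(-2 + 19\right) \left(-5\right) = 100 \cdot 17 \left(-5\right) = 100 \left(-85\right) = -8500$)
$\left(U - 266\right) + k{\left(-6 \right)} = \left(-8500 - 266\right) + \left(35 - -6\right) = -8766 + \left(35 + 6\right) = -8766 + 41 = -8725$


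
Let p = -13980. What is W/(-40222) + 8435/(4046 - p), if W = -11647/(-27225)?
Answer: 2309121442357/4934815560675 ≈ 0.46792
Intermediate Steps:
W = 11647/27225 (W = -11647*(-1/27225) = 11647/27225 ≈ 0.42781)
W/(-40222) + 8435/(4046 - p) = (11647/27225)/(-40222) + 8435/(4046 - 1*(-13980)) = (11647/27225)*(-1/40222) + 8435/(4046 + 13980) = -11647/1095043950 + 8435/18026 = 2309121442357/4934815560675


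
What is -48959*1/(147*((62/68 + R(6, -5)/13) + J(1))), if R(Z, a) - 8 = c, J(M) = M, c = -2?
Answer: -21639878/154203 ≈ -140.33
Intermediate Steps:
R(Z, a) = 6 (R(Z, a) = 8 - 2 = 6)
-48959*1/(147*((62/68 + R(6, -5)/13) + J(1))) = -48959*1/(147*((62/68 + 6/13) + 1)) = -48959*1/(147*((62*(1/68) + 6*(1/13)) + 1)) = -48959*1/(147*((31/34 + 6/13) + 1)) = -48959*1/(147*(607/442 + 1)) = -48959/((1049/442)*147) = -48959/154203/442 = -48959*442/154203 = -21639878/154203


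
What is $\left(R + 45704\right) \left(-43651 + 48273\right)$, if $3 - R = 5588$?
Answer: $185430018$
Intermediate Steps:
$R = -5585$ ($R = 3 - 5588 = -5585$)
$\left(R + 45704\right) \left(-43651 + 48273\right) = \left(-5585 + 45704\right) \left(-43651 + 48273\right) = 40119 \cdot 4622 = 185430018$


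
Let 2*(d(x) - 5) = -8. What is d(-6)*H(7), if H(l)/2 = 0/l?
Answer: 0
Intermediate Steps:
H(l) = 0 (H(l) = 2*(0/l) = 2*0 = 0)
d(x) = 1 (d(x) = 5 + (½)*(-8) = 5 - 4 = 1)
d(-6)*H(7) = 1*0 = 0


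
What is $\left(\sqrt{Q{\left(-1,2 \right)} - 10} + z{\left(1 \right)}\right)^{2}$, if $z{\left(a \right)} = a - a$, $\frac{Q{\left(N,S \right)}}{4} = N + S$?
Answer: $-6$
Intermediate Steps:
$Q{\left(N,S \right)} = 4 N + 4 S$ ($Q{\left(N,S \right)} = 4 \left(N + S\right) = 4 N + 4 S$)
$z{\left(a \right)} = 0$
$\left(\sqrt{Q{\left(-1,2 \right)} - 10} + z{\left(1 \right)}\right)^{2} = \left(\sqrt{\left(4 \left(-1\right) + 4 \cdot 2\right) - 10} + 0\right)^{2} = \left(\sqrt{\left(-4 + 8\right) - 10} + 0\right)^{2} = \left(\sqrt{4 - 10} + 0\right)^{2} = \left(\sqrt{-6} + 0\right)^{2} = \left(i \sqrt{6} + 0\right)^{2} = \left(i \sqrt{6}\right)^{2} = -6$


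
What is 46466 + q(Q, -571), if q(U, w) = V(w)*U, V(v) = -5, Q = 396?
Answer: 44486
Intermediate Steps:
q(U, w) = -5*U
46466 + q(Q, -571) = 46466 - 5*396 = 46466 - 1980 = 44486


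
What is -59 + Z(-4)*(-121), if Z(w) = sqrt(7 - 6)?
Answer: -180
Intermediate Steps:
Z(w) = 1 (Z(w) = sqrt(1) = 1)
-59 + Z(-4)*(-121) = -59 + 1*(-121) = -59 - 121 = -180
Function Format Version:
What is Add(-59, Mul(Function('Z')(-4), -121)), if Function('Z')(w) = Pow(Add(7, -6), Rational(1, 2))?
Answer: -180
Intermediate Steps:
Function('Z')(w) = 1 (Function('Z')(w) = Pow(1, Rational(1, 2)) = 1)
Add(-59, Mul(Function('Z')(-4), -121)) = Add(-59, Mul(1, -121)) = Add(-59, -121) = -180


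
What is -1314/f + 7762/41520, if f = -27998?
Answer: 67969439/290619240 ≈ 0.23388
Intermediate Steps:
-1314/f + 7762/41520 = -1314/(-27998) + 7762/41520 = -1314*(-1/27998) + 7762*(1/41520) = 657/13999 + 3881/20760 = 67969439/290619240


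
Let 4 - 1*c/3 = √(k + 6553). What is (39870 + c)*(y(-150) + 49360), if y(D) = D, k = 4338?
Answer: 1962593220 - 147630*√10891 ≈ 1.9472e+9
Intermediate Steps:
c = 12 - 3*√10891 (c = 12 - 3*√(4338 + 6553) = 12 - 3*√10891 ≈ -301.08)
(39870 + c)*(y(-150) + 49360) = (39870 + (12 - 3*√10891))*(-150 + 49360) = (39882 - 3*√10891)*49210 = 1962593220 - 147630*√10891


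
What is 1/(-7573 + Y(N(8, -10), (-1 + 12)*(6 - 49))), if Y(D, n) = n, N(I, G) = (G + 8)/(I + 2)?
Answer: -1/8046 ≈ -0.00012429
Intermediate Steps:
N(I, G) = (8 + G)/(2 + I)
1/(-7573 + Y(N(8, -10), (-1 + 12)*(6 - 49))) = 1/(-7573 + (-1 + 12)*(6 - 49)) = 1/(-7573 + 11*(-43)) = 1/(-7573 - 473) = 1/(-8046) = -1/8046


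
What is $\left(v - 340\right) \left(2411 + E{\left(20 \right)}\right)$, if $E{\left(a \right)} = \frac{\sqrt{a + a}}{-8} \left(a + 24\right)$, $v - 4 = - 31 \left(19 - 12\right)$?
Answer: $-1333283 + 6083 \sqrt{10} \approx -1.314 \cdot 10^{6}$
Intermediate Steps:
$v = -213$ ($v = 4 - 31 \left(19 - 12\right) = 4 - 217 = -213$)
$E{\left(a \right)} = - \frac{\sqrt{2} \sqrt{a} \left(24 + a\right)}{8}$ ($E{\left(a \right)} = \sqrt{2 a} \left(- \frac{1}{8}\right) \left(24 + a\right) = \sqrt{2} \sqrt{a} \left(- \frac{1}{8}\right) \left(24 + a\right) = - \frac{\sqrt{2} \sqrt{a}}{8} \left(24 + a\right) = - \frac{\sqrt{2} \sqrt{a} \left(24 + a\right)}{8}$)
$\left(v - 340\right) \left(2411 + E{\left(20 \right)}\right) = \left(-213 - 340\right) \left(2411 + \frac{\sqrt{2} \sqrt{20} \left(-24 - 20\right)}{8}\right) = - 553 \left(2411 + \frac{\sqrt{2} \cdot 2 \sqrt{5} \left(-24 - 20\right)}{8}\right) = - 553 \left(2411 + \frac{1}{8} \sqrt{2} \cdot 2 \sqrt{5} \left(-44\right)\right) = - 553 \left(2411 - 11 \sqrt{10}\right) = -1333283 + 6083 \sqrt{10}$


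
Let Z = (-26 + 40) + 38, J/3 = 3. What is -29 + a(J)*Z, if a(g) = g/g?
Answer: 23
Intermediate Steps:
J = 9 (J = 3*3 = 9)
a(g) = 1
Z = 52 (Z = 14 + 38 = 52)
-29 + a(J)*Z = -29 + 1*52 = -29 + 52 = 23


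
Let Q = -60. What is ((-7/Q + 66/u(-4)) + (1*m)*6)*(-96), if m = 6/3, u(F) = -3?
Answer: 4744/5 ≈ 948.80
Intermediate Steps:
m = 2 (m = 6*(1/3) = 2)
((-7/Q + 66/u(-4)) + (1*m)*6)*(-96) = ((-7/(-60) + 66/(-3)) + (1*2)*6)*(-96) = ((-7*(-1/60) + 66*(-1/3)) + 2*6)*(-96) = ((7/60 - 22) + 12)*(-96) = (-1313/60 + 12)*(-96) = -593/60*(-96) = 4744/5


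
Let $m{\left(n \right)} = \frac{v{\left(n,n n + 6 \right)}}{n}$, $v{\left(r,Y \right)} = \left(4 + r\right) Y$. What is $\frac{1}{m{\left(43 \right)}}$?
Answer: $\frac{43}{87185} \approx 0.0004932$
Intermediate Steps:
$v{\left(r,Y \right)} = Y \left(4 + r\right)$
$m{\left(n \right)} = \frac{\left(4 + n\right) \left(6 + n^{2}\right)}{n}$ ($m{\left(n \right)} = \frac{\left(n n + 6\right) \left(4 + n\right)}{n} = \frac{\left(n^{2} + 6\right) \left(4 + n\right)}{n} = \frac{\left(6 + n^{2}\right) \left(4 + n\right)}{n} = \frac{\left(4 + n\right) \left(6 + n^{2}\right)}{n}$)
$\frac{1}{m{\left(43 \right)}} = \frac{1}{\frac{1}{43} \left(4 + 43\right) \left(6 + 43^{2}\right)} = \frac{1}{\frac{1}{43} \cdot 47 \left(6 + 1849\right)} = \frac{1}{\frac{1}{43} \cdot 47 \cdot 1855} = \frac{1}{\frac{87185}{43}} = \frac{43}{87185}$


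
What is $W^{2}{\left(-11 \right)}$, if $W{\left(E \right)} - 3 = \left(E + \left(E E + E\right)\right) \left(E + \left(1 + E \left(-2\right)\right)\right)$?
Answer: $1418481$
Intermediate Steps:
$W{\left(E \right)} = 3 + \left(1 - E\right) \left(E^{2} + 2 E\right)$ ($W{\left(E \right)} = 3 + \left(E + \left(E E + E\right)\right) \left(E + \left(1 + E \left(-2\right)\right)\right) = 3 + \left(E + \left(E^{2} + E\right)\right) \left(E - \left(-1 + 2 E\right)\right) = 3 + \left(E + \left(E + E^{2}\right)\right) \left(1 - E\right) = 3 + \left(E^{2} + 2 E\right) \left(1 - E\right) = 3 + \left(1 - E\right) \left(E^{2} + 2 E\right)$)
$W^{2}{\left(-11 \right)} = \left(3 - \left(-11\right)^{2} - \left(-11\right)^{3} + 2 \left(-11\right)\right)^{2} = \left(3 - 121 - -1331 - 22\right)^{2} = \left(3 - 121 + 1331 - 22\right)^{2} = 1191^{2} = 1418481$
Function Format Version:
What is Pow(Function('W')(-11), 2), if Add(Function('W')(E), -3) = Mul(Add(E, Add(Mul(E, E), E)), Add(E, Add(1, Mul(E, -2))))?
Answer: 1418481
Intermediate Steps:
Function('W')(E) = Add(3, Mul(Add(1, Mul(-1, E)), Add(Pow(E, 2), Mul(2, E)))) (Function('W')(E) = Add(3, Mul(Add(E, Add(Mul(E, E), E)), Add(E, Add(1, Mul(E, -2))))) = Add(3, Mul(Add(E, Add(Pow(E, 2), E)), Add(E, Add(1, Mul(-2, E))))) = Add(3, Mul(Add(E, Add(E, Pow(E, 2))), Add(1, Mul(-1, E)))) = Add(3, Mul(Add(Pow(E, 2), Mul(2, E)), Add(1, Mul(-1, E)))) = Add(3, Mul(Add(1, Mul(-1, E)), Add(Pow(E, 2), Mul(2, E)))))
Pow(Function('W')(-11), 2) = Pow(Add(3, Mul(-1, Pow(-11, 2)), Mul(-1, Pow(-11, 3)), Mul(2, -11)), 2) = Pow(Add(3, Mul(-1, 121), Mul(-1, -1331), -22), 2) = Pow(Add(3, -121, 1331, -22), 2) = Pow(1191, 2) = 1418481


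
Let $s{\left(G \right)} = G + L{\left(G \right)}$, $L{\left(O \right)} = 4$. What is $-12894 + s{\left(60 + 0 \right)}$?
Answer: $-12830$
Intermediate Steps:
$s{\left(G \right)} = 4 + G$ ($s{\left(G \right)} = G + 4 = 4 + G$)
$-12894 + s{\left(60 + 0 \right)} = -12894 + \left(4 + \left(60 + 0\right)\right) = -12894 + \left(4 + 60\right) = -12894 + 64 = -12830$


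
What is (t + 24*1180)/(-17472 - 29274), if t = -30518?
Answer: 157/3339 ≈ 0.047020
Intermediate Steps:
(t + 24*1180)/(-17472 - 29274) = (-30518 + 24*1180)/(-17472 - 29274) = (-30518 + 28320)/(-46746) = -2198*(-1/46746) = 157/3339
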